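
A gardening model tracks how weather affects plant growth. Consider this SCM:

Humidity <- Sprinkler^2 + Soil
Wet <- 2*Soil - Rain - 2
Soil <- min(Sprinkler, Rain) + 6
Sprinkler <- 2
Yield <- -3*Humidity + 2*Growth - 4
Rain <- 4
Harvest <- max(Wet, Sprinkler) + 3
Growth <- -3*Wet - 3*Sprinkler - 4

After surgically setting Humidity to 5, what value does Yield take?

-99

Intervening sets Humidity = 5 and removes its equation (Humidity <- Sprinkler^2 + Soil).
Soil = min(Sprinkler, Rain) + 6  [with Sprinkler=2, Rain=4]  = 8
Wet = 2*Soil - Rain - 2  [with Soil=8, Rain=4]  = 10
Growth = -3*Wet - 3*Sprinkler - 4  [with Wet=10, Sprinkler=2]  = -40
Yield = -3*Humidity + 2*Growth - 4  [with Humidity=5, Growth=-40]  = -99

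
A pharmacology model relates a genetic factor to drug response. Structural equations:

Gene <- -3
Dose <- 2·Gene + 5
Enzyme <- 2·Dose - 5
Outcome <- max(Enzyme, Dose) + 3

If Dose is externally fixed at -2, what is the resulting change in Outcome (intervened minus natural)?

Under do(Dose=-2), the mechanism Dose <- 2·Gene + 5 is discarded; Dose is fixed at -2.
Enzyme = 2·Dose - 5  [with Dose=-2]  = -9
Outcome = max(Enzyme, Dose) + 3  [with Enzyme=-9, Dose=-2]  = 1
Without intervention: Dose = 2·Gene + 5  [with Gene=-3]  = -1; Enzyme = 2·Dose - 5  [with Dose=-1]  = -7; Outcome = max(Enzyme, Dose) + 3  [with Enzyme=-7, Dose=-1]  = 2.
Change = 1 − 2 = -1.

-1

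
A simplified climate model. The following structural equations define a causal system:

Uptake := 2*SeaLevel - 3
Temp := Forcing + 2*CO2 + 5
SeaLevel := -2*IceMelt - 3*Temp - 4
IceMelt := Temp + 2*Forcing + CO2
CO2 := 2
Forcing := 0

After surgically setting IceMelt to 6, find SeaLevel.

Intervening sets IceMelt = 6 and removes its equation (IceMelt := Temp + 2*Forcing + CO2).
Temp = Forcing + 2*CO2 + 5  [with Forcing=0, CO2=2]  = 9
SeaLevel = -2*IceMelt - 3*Temp - 4  [with IceMelt=6, Temp=9]  = -43

-43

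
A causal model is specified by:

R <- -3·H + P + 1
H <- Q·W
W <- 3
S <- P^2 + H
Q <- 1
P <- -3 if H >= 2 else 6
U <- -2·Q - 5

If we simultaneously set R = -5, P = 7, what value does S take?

52

Setting R = -5, P = 7 by intervention discards those variables' equations.
H = Q·W  [with Q=1, W=3]  = 3
S = P^2 + H  [with P=7, H=3]  = 52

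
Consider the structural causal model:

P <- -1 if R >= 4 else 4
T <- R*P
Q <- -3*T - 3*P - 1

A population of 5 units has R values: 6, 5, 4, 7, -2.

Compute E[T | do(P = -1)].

do(P=-1) breaks P's dependence on R. With P=-1 fixed, T across the units is -6, -5, -4, -7, 2, mean -4.

-4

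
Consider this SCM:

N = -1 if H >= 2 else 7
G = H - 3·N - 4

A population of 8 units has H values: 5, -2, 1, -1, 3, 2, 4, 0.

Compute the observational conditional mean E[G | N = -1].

Conditioning on N=-1 selects the 4 unit(s) with H ∈ {5, 3, 2, 4}. Their G values: 4, 2, 1, 3. Mean = 2.5.

2.5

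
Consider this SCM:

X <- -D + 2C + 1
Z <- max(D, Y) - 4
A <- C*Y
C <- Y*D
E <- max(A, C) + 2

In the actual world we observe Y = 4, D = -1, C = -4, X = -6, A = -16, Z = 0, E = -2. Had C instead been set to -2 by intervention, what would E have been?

0

The intervention breaks the incoming arrows to C: C <- Y*D no longer applies, and C = -2.
A = C*Y  [with C=-2, Y=4]  = -8
E = max(A, C) + 2  [with A=-8, C=-2]  = 0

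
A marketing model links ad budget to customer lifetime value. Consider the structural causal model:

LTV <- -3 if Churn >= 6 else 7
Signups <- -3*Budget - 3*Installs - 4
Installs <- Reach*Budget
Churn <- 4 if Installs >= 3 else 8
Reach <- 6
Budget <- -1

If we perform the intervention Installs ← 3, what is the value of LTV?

7

The intervention breaks the incoming arrows to Installs: Installs <- Reach*Budget no longer applies, and Installs = 3.
Churn = 4 if Installs >= 3 else 8  [with Installs=3]  = 4
LTV = -3 if Churn >= 6 else 7  [with Churn=4]  = 7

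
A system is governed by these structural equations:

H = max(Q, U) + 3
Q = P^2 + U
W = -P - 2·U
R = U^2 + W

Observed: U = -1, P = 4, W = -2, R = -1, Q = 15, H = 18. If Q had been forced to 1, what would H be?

4

The intervention breaks the incoming arrows to Q: Q = P^2 + U no longer applies, and Q = 1.
H = max(Q, U) + 3  [with Q=1, U=-1]  = 4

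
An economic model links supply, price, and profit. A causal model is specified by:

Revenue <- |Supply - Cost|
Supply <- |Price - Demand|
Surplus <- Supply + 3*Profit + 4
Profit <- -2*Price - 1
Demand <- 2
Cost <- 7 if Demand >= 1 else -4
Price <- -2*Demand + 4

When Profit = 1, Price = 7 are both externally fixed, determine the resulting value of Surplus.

Setting Profit = 1, Price = 7 by intervention discards those variables' equations.
Supply = |Price - Demand|  [with Price=7, Demand=2]  = 5
Surplus = Supply + 3*Profit + 4  [with Supply=5, Profit=1]  = 12

12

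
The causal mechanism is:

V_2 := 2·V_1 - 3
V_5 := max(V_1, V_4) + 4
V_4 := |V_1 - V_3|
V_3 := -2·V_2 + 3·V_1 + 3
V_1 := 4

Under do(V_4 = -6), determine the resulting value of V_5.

Intervening sets V_4 = -6 and removes its equation (V_4 := |V_1 - V_3|).
V_5 = max(V_1, V_4) + 4  [with V_1=4, V_4=-6]  = 8

8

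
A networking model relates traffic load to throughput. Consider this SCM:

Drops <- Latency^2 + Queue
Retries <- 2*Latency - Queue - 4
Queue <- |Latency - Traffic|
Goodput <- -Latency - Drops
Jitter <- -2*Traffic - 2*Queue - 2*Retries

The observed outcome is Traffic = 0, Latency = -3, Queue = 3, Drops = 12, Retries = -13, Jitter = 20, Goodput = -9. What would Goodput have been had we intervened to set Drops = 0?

3

The intervention breaks the incoming arrows to Drops: Drops <- Latency^2 + Queue no longer applies, and Drops = 0.
Goodput = -Latency - Drops  [with Latency=-3, Drops=0]  = 3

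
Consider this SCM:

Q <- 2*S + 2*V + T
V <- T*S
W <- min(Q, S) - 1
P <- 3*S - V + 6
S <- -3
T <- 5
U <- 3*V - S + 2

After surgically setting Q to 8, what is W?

Intervening sets Q = 8 and removes its equation (Q <- 2*S + 2*V + T).
W = min(Q, S) - 1  [with Q=8, S=-3]  = -4

-4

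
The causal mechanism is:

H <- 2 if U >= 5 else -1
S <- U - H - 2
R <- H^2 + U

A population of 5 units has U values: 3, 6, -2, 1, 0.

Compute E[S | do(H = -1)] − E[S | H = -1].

1.1

do(H=-1) breaks H's dependence on U. With H=-1 fixed, S across the units is 2, 5, -3, 0, -1, mean 0.6.
Conditioning on H=-1 selects the 4 unit(s) with U ∈ {3, -2, 1, 0}. Their S values: 2, -3, 0, -1. Mean = -0.5.
Difference = 0.6 − (-0.5) = 1.1.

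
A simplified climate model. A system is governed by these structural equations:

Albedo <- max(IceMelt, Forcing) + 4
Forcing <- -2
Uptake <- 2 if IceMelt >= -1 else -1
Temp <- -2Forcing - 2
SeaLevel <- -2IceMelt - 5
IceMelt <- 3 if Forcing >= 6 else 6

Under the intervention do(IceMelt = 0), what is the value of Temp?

2

Under do(IceMelt=0), the mechanism IceMelt <- 3 if Forcing >= 6 else 6 is discarded; IceMelt is fixed at 0.
Since Temp is not a descendant of the intervened variable, it is unaffected.
Temp = -2Forcing - 2  [with Forcing=-2]  = 2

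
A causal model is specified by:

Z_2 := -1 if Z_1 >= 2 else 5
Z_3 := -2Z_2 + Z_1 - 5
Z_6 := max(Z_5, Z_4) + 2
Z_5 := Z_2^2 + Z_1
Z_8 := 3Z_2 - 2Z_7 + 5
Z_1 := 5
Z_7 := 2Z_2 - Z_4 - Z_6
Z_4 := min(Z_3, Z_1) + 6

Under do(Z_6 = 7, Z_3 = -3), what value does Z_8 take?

Setting Z_6 = 7, Z_3 = -3 by intervention discards those variables' equations.
Z_2 = -1 if Z_1 >= 2 else 5  [with Z_1=5]  = -1
Z_4 = min(Z_3, Z_1) + 6  [with Z_3=-3, Z_1=5]  = 3
Z_7 = 2Z_2 - Z_4 - Z_6  [with Z_2=-1, Z_4=3, Z_6=7]  = -12
Z_8 = 3Z_2 - 2Z_7 + 5  [with Z_2=-1, Z_7=-12]  = 26

26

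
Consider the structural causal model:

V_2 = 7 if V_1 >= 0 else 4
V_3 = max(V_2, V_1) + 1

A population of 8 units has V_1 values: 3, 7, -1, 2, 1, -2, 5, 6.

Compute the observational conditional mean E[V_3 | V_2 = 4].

5

E[V_3|V_2=4] averages over only the 2 units with V_2=4 (V_1 = -1, -2): V_3 = 5, 5, mean 5.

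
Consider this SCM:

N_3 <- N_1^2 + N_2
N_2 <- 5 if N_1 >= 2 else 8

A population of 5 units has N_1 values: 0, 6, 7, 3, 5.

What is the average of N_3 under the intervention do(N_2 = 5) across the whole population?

do(N_2=5) breaks N_2's dependence on N_1. With N_2=5 fixed, N_3 across the units is 5, 41, 54, 14, 30, mean 28.8.

28.8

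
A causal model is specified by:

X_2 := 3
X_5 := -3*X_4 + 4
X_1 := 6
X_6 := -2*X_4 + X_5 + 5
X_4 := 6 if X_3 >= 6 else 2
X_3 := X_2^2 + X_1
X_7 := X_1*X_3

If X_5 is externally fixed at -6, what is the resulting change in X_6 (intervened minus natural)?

8

The intervention breaks the incoming arrows to X_5: X_5 := -3*X_4 + 4 no longer applies, and X_5 = -6.
X_3 = X_2^2 + X_1  [with X_2=3, X_1=6]  = 15
X_4 = 6 if X_3 >= 6 else 2  [with X_3=15]  = 6
X_6 = -2*X_4 + X_5 + 5  [with X_4=6, X_5=-6]  = -13
Without intervention: X_3 = X_2^2 + X_1  [with X_2=3, X_1=6]  = 15; X_4 = 6 if X_3 >= 6 else 2  [with X_3=15]  = 6; X_5 = -3*X_4 + 4  [with X_4=6]  = -14; X_6 = -2*X_4 + X_5 + 5  [with X_4=6, X_5=-14]  = -21.
Change = -13 − (-21) = 8.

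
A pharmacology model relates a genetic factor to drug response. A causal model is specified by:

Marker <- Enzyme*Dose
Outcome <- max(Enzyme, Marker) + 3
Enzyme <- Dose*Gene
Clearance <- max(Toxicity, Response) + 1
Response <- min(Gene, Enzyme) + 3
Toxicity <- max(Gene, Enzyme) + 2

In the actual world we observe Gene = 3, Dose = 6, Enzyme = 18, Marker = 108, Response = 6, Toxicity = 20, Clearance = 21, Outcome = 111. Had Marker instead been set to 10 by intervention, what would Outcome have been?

do(Marker=10) replaces the equation Marker <- Enzyme*Dose with the constant Marker = 10.
Enzyme = Dose*Gene  [with Dose=6, Gene=3]  = 18
Outcome = max(Enzyme, Marker) + 3  [with Enzyme=18, Marker=10]  = 21

21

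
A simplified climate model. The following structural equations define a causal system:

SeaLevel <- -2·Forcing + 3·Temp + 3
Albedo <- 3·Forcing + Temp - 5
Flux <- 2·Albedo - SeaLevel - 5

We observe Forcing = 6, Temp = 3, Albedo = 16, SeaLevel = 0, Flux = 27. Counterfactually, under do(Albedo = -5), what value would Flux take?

do(Albedo=-5) replaces the equation Albedo <- 3·Forcing + Temp - 5 with the constant Albedo = -5.
SeaLevel = -2·Forcing + 3·Temp + 3  [with Forcing=6, Temp=3]  = 0
Flux = 2·Albedo - SeaLevel - 5  [with Albedo=-5, SeaLevel=0]  = -15

-15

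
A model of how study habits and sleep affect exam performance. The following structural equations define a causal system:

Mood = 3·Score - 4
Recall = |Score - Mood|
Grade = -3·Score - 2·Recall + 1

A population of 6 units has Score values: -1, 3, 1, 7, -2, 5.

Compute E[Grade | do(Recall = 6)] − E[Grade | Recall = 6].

do(Recall=6) breaks Recall's dependence on Score. With Recall=6 fixed, Grade across the units is -8, -20, -14, -32, -5, -26, mean -17.5.
Observing Recall=6 restricts to units where Recall's equation naturally yields 6: Score ∈ {-1, 5}. In that subpopulation Grade = -8, -26, mean -17.
Difference = -17.5 − (-17) = -0.5.

-0.5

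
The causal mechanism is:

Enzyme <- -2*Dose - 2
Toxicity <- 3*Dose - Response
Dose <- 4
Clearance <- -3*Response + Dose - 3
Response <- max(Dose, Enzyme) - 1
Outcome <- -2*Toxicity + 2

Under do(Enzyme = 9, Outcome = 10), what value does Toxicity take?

4

The joint intervention fixes Enzyme = 9, Outcome = 10, removing each variable's own equation.
Response = max(Dose, Enzyme) - 1  [with Dose=4, Enzyme=9]  = 8
Toxicity = 3*Dose - Response  [with Dose=4, Response=8]  = 4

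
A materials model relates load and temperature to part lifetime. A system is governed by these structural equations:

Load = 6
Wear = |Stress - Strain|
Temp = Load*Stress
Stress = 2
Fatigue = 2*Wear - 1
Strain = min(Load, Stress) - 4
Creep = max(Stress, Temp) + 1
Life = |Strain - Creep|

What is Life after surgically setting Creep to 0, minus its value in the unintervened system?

do(Creep=0) replaces the equation Creep = max(Stress, Temp) + 1 with the constant Creep = 0.
Strain = min(Load, Stress) - 4  [with Load=6, Stress=2]  = -2
Life = |Strain - Creep|  [with Strain=-2, Creep=0]  = 2
Without intervention: Strain = min(Load, Stress) - 4  [with Load=6, Stress=2]  = -2; Temp = Load*Stress  [with Load=6, Stress=2]  = 12; Creep = max(Stress, Temp) + 1  [with Stress=2, Temp=12]  = 13; Life = |Strain - Creep|  [with Strain=-2, Creep=13]  = 15.
Change = 2 − 15 = -13.

-13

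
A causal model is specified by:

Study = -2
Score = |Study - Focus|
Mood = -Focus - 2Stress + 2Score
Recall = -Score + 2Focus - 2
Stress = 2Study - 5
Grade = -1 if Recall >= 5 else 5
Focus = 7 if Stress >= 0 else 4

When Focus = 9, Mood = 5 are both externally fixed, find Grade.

Under do(Focus = 9, Mood = 5), each intervened variable's structural equation is replaced by its fixed value.
Score = |Study - Focus|  [with Study=-2, Focus=9]  = 11
Recall = -Score + 2Focus - 2  [with Score=11, Focus=9]  = 5
Grade = -1 if Recall >= 5 else 5  [with Recall=5]  = -1

-1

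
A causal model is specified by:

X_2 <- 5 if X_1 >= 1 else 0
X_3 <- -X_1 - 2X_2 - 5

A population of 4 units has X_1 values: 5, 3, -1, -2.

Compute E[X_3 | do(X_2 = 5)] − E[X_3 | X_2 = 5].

Under do(X_2=5), X_2's equation is replaced by X_2=5 for every unit. Per-unit X_3: -20, -18, -14, -13. Mean = -16.25.
E[X_3|X_2=5] averages over only the 2 units with X_2=5 (X_1 = 5, 3): X_3 = -20, -18, mean -19.
Difference = -16.25 − (-19) = 2.75.

2.75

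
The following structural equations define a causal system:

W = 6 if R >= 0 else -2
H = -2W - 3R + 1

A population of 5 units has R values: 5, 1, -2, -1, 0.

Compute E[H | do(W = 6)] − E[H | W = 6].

Every unit gets W=6 under the intervention. H values become -26, -14, -5, -8, -11; E[H|do(W=6)] = -12.8.
Observing W=6 restricts to units where W's equation naturally yields 6: R ∈ {5, 1, 0}. In that subpopulation H = -26, -14, -11, mean -17.
Difference = -12.8 − (-17) = 4.2.

4.2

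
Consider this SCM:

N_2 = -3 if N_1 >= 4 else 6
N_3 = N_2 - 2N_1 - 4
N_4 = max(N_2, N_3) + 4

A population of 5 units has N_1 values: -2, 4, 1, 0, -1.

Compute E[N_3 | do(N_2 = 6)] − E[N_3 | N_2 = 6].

-1.8

Every unit gets N_2=6 under the intervention. N_3 values become 6, -6, 0, 2, 4; E[N_3|do(N_2=6)] = 1.2.
Conditioning on N_2=6 selects the 4 unit(s) with N_1 ∈ {-2, 1, 0, -1}. Their N_3 values: 6, 0, 2, 4. Mean = 3.
Difference = 1.2 − 3 = -1.8.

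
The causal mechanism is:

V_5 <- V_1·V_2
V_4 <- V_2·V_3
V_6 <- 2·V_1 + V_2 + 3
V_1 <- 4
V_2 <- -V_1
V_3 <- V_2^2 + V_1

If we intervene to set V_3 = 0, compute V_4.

The intervention breaks the incoming arrows to V_3: V_3 <- V_2^2 + V_1 no longer applies, and V_3 = 0.
V_2 = -V_1  [with V_1=4]  = -4
V_4 = V_2·V_3  [with V_2=-4, V_3=0]  = 0

0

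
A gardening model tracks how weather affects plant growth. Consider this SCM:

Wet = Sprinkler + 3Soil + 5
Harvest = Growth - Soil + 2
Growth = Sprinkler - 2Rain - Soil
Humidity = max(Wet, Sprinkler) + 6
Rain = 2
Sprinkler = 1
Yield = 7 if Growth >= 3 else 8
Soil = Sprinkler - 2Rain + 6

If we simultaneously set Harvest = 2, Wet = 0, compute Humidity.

The joint intervention fixes Harvest = 2, Wet = 0, removing each variable's own equation.
Humidity = max(Wet, Sprinkler) + 6  [with Wet=0, Sprinkler=1]  = 7

7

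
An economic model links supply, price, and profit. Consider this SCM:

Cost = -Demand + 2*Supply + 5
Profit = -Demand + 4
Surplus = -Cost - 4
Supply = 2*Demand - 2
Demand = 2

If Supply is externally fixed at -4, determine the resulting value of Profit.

2

Under do(Supply=-4), the mechanism Supply = 2*Demand - 2 is discarded; Supply is fixed at -4.
Since Profit is not a descendant of the intervened variable, it is unaffected.
Profit = -Demand + 4  [with Demand=2]  = 2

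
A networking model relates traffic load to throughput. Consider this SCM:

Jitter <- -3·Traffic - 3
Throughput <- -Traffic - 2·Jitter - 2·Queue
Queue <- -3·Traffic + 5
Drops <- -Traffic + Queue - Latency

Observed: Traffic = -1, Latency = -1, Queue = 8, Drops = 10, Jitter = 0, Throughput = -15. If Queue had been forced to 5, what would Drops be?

7

The intervention breaks the incoming arrows to Queue: Queue <- -3·Traffic + 5 no longer applies, and Queue = 5.
Drops = -Traffic + Queue - Latency  [with Traffic=-1, Queue=5, Latency=-1]  = 7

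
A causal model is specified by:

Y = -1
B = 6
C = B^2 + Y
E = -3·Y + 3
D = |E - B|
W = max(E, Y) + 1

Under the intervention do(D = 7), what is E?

6

The intervention breaks the incoming arrows to D: D = |E - B| no longer applies, and D = 7.
Since E is not a descendant of the intervened variable, it is unaffected.
E = -3·Y + 3  [with Y=-1]  = 6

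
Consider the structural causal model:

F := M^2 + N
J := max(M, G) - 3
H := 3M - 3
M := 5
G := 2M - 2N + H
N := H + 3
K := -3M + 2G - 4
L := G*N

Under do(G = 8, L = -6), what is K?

-3

The joint intervention fixes G = 8, L = -6, removing each variable's own equation.
K = -3M + 2G - 4  [with M=5, G=8]  = -3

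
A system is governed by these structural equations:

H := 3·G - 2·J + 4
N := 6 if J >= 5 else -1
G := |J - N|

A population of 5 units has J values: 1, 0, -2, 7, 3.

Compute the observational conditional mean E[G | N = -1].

Conditioning on N=-1 selects the 4 unit(s) with J ∈ {1, 0, -2, 3}. Their G values: 2, 1, 1, 4. Mean = 2.

2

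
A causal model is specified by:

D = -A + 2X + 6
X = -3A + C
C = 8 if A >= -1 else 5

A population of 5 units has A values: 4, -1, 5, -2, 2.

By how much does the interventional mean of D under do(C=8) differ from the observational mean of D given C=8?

6.3

Every unit gets C=8 under the intervention. D values become -6, 29, -13, 36, 8; E[D|do(C=8)] = 10.8.
Observing C=8 restricts to units where C's equation naturally yields 8: A ∈ {4, -1, 5, 2}. In that subpopulation D = -6, 29, -13, 8, mean 4.5.
Difference = 10.8 − 4.5 = 6.3.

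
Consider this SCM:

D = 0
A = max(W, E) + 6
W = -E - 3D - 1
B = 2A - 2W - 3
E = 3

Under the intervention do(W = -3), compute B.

21

do(W=-3) replaces the equation W = -E - 3D - 1 with the constant W = -3.
A = max(W, E) + 6  [with W=-3, E=3]  = 9
B = 2A - 2W - 3  [with A=9, W=-3]  = 21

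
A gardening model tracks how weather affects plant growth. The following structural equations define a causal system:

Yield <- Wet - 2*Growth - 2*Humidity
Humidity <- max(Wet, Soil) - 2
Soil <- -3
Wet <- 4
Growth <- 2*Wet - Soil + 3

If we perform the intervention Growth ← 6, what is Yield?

-12

do(Growth=6) replaces the equation Growth <- 2*Wet - Soil + 3 with the constant Growth = 6.
Humidity = max(Wet, Soil) - 2  [with Wet=4, Soil=-3]  = 2
Yield = Wet - 2*Growth - 2*Humidity  [with Wet=4, Growth=6, Humidity=2]  = -12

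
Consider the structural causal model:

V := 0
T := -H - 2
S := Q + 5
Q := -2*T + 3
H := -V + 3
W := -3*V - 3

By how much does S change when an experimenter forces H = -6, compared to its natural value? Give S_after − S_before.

-18

Under do(H=-6), the mechanism H := -V + 3 is discarded; H is fixed at -6.
T = -H - 2  [with H=-6]  = 4
Q = -2*T + 3  [with T=4]  = -5
S = Q + 5  [with Q=-5]  = 0
Without intervention: H = -V + 3  [with V=0]  = 3; T = -H - 2  [with H=3]  = -5; Q = -2*T + 3  [with T=-5]  = 13; S = Q + 5  [with Q=13]  = 18.
Change = 0 − 18 = -18.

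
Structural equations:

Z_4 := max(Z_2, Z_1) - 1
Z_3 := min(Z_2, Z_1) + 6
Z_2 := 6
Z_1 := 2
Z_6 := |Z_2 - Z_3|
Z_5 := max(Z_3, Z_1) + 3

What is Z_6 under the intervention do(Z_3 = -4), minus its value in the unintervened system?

8

The intervention breaks the incoming arrows to Z_3: Z_3 := min(Z_2, Z_1) + 6 no longer applies, and Z_3 = -4.
Z_6 = |Z_2 - Z_3|  [with Z_2=6, Z_3=-4]  = 10
Without intervention: Z_3 = min(Z_2, Z_1) + 6  [with Z_2=6, Z_1=2]  = 8; Z_6 = |Z_2 - Z_3|  [with Z_2=6, Z_3=8]  = 2.
Change = 10 − 2 = 8.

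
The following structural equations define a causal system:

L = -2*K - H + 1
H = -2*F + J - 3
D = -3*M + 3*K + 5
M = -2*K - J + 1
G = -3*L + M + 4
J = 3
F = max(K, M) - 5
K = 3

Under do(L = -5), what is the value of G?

11

Intervening sets L = -5 and removes its equation (L = -2*K - H + 1).
M = -2*K - J + 1  [with K=3, J=3]  = -8
G = -3*L + M + 4  [with L=-5, M=-8]  = 11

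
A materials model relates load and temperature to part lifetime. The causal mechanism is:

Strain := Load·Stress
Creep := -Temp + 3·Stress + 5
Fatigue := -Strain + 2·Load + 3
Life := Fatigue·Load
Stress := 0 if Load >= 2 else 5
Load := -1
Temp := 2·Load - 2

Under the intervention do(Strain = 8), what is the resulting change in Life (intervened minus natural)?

The intervention breaks the incoming arrows to Strain: Strain := Load·Stress no longer applies, and Strain = 8.
Fatigue = -Strain + 2·Load + 3  [with Strain=8, Load=-1]  = -7
Life = Fatigue·Load  [with Fatigue=-7, Load=-1]  = 7
Without intervention: Stress = 0 if Load >= 2 else 5  [with Load=-1]  = 5; Strain = Load·Stress  [with Load=-1, Stress=5]  = -5; Fatigue = -Strain + 2·Load + 3  [with Strain=-5, Load=-1]  = 6; Life = Fatigue·Load  [with Fatigue=6, Load=-1]  = -6.
Change = 7 − (-6) = 13.

13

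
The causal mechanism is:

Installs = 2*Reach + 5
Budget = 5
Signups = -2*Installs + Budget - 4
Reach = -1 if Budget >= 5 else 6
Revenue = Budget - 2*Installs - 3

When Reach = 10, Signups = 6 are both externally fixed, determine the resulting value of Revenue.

-48

Setting Reach = 10, Signups = 6 by intervention discards those variables' equations.
Installs = 2*Reach + 5  [with Reach=10]  = 25
Revenue = Budget - 2*Installs - 3  [with Budget=5, Installs=25]  = -48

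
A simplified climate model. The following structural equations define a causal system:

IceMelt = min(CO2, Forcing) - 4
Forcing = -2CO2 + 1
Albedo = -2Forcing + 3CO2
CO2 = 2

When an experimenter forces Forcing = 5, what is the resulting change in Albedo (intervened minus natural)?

-16

Under do(Forcing=5), the mechanism Forcing = -2CO2 + 1 is discarded; Forcing is fixed at 5.
Albedo = -2Forcing + 3CO2  [with Forcing=5, CO2=2]  = -4
Without intervention: Forcing = -2CO2 + 1  [with CO2=2]  = -3; Albedo = -2Forcing + 3CO2  [with Forcing=-3, CO2=2]  = 12.
Change = -4 − 12 = -16.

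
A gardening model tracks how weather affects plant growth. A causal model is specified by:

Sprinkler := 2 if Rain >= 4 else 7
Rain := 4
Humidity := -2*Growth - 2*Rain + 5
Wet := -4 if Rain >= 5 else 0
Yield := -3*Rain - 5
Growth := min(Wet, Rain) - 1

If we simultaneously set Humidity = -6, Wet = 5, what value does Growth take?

Under do(Humidity = -6, Wet = 5), each intervened variable's structural equation is replaced by its fixed value.
Growth = min(Wet, Rain) - 1  [with Wet=5, Rain=4]  = 3

3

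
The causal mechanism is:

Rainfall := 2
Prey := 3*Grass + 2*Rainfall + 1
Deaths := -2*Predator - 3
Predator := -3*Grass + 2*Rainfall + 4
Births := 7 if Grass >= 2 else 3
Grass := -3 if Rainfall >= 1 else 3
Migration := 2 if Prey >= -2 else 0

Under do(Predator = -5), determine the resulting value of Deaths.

7

Under do(Predator=-5), the mechanism Predator := -3*Grass + 2*Rainfall + 4 is discarded; Predator is fixed at -5.
Deaths = -2*Predator - 3  [with Predator=-5]  = 7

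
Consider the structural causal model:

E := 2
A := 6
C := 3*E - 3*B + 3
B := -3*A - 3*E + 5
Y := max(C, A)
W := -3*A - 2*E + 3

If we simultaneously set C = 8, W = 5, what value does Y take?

8

Setting C = 8, W = 5 by intervention discards those variables' equations.
Y = max(C, A)  [with C=8, A=6]  = 8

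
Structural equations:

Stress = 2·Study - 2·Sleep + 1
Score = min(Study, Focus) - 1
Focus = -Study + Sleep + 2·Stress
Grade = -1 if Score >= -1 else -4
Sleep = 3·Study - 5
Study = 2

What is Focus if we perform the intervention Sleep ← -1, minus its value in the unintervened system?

6

Under do(Sleep=-1), the mechanism Sleep = 3·Study - 5 is discarded; Sleep is fixed at -1.
Stress = 2·Study - 2·Sleep + 1  [with Study=2, Sleep=-1]  = 7
Focus = -Study + Sleep + 2·Stress  [with Study=2, Sleep=-1, Stress=7]  = 11
Without intervention: Sleep = 3·Study - 5  [with Study=2]  = 1; Stress = 2·Study - 2·Sleep + 1  [with Study=2, Sleep=1]  = 3; Focus = -Study + Sleep + 2·Stress  [with Study=2, Sleep=1, Stress=3]  = 5.
Change = 11 − 5 = 6.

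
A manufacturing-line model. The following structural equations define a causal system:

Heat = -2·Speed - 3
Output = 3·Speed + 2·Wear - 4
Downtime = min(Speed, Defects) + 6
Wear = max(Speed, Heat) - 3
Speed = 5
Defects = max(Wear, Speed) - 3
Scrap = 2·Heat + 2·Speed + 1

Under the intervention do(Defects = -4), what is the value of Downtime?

The intervention breaks the incoming arrows to Defects: Defects = max(Wear, Speed) - 3 no longer applies, and Defects = -4.
Downtime = min(Speed, Defects) + 6  [with Speed=5, Defects=-4]  = 2

2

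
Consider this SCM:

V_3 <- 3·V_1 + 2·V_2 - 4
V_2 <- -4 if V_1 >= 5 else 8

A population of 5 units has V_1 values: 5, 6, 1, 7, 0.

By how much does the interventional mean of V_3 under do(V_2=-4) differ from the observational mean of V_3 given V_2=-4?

-6.6

Under do(V_2=-4), V_2's equation is replaced by V_2=-4 for every unit. Per-unit V_3: 3, 6, -9, 9, -12. Mean = -0.6.
Observing V_2=-4 restricts to units where V_2's equation naturally yields -4: V_1 ∈ {5, 6, 7}. In that subpopulation V_3 = 3, 6, 9, mean 6.
Difference = -0.6 − 6 = -6.6.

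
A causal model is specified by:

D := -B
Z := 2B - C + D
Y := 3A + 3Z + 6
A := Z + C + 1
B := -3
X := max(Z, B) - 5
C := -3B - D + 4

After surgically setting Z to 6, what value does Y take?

75

Under do(Z=6), the mechanism Z := 2B - C + D is discarded; Z is fixed at 6.
D = -B  [with B=-3]  = 3
C = -3B - D + 4  [with B=-3, D=3]  = 10
A = Z + C + 1  [with Z=6, C=10]  = 17
Y = 3A + 3Z + 6  [with A=17, Z=6]  = 75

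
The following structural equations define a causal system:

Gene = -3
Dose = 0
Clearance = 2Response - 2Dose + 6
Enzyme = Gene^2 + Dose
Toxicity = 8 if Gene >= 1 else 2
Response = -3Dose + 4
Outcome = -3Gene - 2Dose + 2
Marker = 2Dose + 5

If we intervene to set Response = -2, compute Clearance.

2

Under do(Response=-2), the mechanism Response = -3Dose + 4 is discarded; Response is fixed at -2.
Clearance = 2Response - 2Dose + 6  [with Response=-2, Dose=0]  = 2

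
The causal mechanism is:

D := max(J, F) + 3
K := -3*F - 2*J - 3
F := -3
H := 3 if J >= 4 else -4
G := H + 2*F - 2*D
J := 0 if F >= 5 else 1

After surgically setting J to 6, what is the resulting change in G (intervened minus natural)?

-3

Under do(J=6), the mechanism J := 0 if F >= 5 else 1 is discarded; J is fixed at 6.
D = max(J, F) + 3  [with J=6, F=-3]  = 9
H = 3 if J >= 4 else -4  [with J=6]  = 3
G = H + 2*F - 2*D  [with H=3, F=-3, D=9]  = -21
Without intervention: J = 0 if F >= 5 else 1  [with F=-3]  = 1; D = max(J, F) + 3  [with J=1, F=-3]  = 4; H = 3 if J >= 4 else -4  [with J=1]  = -4; G = H + 2*F - 2*D  [with H=-4, F=-3, D=4]  = -18.
Change = -21 − (-18) = -3.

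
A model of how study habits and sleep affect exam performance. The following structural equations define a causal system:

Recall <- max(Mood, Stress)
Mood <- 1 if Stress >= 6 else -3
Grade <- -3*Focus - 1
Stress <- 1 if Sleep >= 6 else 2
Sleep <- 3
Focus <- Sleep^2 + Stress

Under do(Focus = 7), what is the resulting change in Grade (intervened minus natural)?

12

The intervention breaks the incoming arrows to Focus: Focus <- Sleep^2 + Stress no longer applies, and Focus = 7.
Grade = -3*Focus - 1  [with Focus=7]  = -22
Without intervention: Stress = 1 if Sleep >= 6 else 2  [with Sleep=3]  = 2; Focus = Sleep^2 + Stress  [with Sleep=3, Stress=2]  = 11; Grade = -3*Focus - 1  [with Focus=11]  = -34.
Change = -22 − (-34) = 12.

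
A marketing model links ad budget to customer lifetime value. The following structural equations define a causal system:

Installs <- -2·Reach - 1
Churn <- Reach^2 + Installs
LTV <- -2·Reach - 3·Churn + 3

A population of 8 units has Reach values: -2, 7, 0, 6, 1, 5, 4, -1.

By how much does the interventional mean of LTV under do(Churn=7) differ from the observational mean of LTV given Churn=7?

Under do(Churn=7), Churn's equation is replaced by Churn=7 for every unit. Per-unit LTV: -14, -32, -18, -30, -20, -28, -26, -16. Mean = -23.
Observing Churn=7 restricts to units where Churn's equation naturally yields 7: Reach ∈ {-2, 4}. In that subpopulation LTV = -14, -26, mean -20.
Difference = -23 − (-20) = -3.

-3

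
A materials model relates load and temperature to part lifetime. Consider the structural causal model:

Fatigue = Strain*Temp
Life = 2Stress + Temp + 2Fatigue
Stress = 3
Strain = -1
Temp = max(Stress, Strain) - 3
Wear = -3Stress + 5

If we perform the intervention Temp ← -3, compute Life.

9

The intervention breaks the incoming arrows to Temp: Temp = max(Stress, Strain) - 3 no longer applies, and Temp = -3.
Fatigue = Strain*Temp  [with Strain=-1, Temp=-3]  = 3
Life = 2Stress + Temp + 2Fatigue  [with Stress=3, Temp=-3, Fatigue=3]  = 9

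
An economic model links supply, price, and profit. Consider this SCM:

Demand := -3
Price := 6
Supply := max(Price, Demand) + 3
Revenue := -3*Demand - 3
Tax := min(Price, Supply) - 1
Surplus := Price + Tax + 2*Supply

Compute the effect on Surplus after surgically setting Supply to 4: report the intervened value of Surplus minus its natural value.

-12

The intervention breaks the incoming arrows to Supply: Supply := max(Price, Demand) + 3 no longer applies, and Supply = 4.
Tax = min(Price, Supply) - 1  [with Price=6, Supply=4]  = 3
Surplus = Price + Tax + 2*Supply  [with Price=6, Tax=3, Supply=4]  = 17
Without intervention: Supply = max(Price, Demand) + 3  [with Price=6, Demand=-3]  = 9; Tax = min(Price, Supply) - 1  [with Price=6, Supply=9]  = 5; Surplus = Price + Tax + 2*Supply  [with Price=6, Tax=5, Supply=9]  = 29.
Change = 17 − 29 = -12.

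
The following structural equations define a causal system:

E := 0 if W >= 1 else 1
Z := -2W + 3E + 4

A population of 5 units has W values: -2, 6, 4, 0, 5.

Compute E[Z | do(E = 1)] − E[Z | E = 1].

The intervention sets E=1 in all 5 units regardless of W. Recomputing Z per unit gives 11, -5, -1, 7, -3; average 1.8.
E[Z|E=1] averages over only the 2 units with E=1 (W = -2, 0): Z = 11, 7, mean 9.
Difference = 1.8 − 9 = -7.2.

-7.2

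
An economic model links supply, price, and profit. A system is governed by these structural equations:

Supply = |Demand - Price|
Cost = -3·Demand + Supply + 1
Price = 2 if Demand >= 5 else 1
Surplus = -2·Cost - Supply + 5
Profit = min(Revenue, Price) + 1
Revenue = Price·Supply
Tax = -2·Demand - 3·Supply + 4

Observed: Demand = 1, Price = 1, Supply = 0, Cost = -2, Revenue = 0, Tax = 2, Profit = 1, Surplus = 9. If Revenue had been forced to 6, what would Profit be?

Under do(Revenue=6), the mechanism Revenue = Price·Supply is discarded; Revenue is fixed at 6.
Price = 2 if Demand >= 5 else 1  [with Demand=1]  = 1
Profit = min(Revenue, Price) + 1  [with Revenue=6, Price=1]  = 2

2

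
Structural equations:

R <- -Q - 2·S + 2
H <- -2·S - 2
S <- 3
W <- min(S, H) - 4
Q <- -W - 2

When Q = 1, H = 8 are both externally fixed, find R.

-5

The joint intervention fixes Q = 1, H = 8, removing each variable's own equation.
R = -Q - 2·S + 2  [with Q=1, S=3]  = -5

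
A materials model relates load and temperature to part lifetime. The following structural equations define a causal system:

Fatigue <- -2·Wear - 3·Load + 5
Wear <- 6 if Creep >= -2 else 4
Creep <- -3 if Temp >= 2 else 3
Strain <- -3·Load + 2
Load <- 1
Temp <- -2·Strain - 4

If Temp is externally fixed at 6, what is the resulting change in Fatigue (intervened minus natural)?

The intervention breaks the incoming arrows to Temp: Temp <- -2·Strain - 4 no longer applies, and Temp = 6.
Creep = -3 if Temp >= 2 else 3  [with Temp=6]  = -3
Wear = 6 if Creep >= -2 else 4  [with Creep=-3]  = 4
Fatigue = -2·Wear - 3·Load + 5  [with Wear=4, Load=1]  = -6
Without intervention: Strain = -3·Load + 2  [with Load=1]  = -1; Temp = -2·Strain - 4  [with Strain=-1]  = -2; Creep = -3 if Temp >= 2 else 3  [with Temp=-2]  = 3; Wear = 6 if Creep >= -2 else 4  [with Creep=3]  = 6; Fatigue = -2·Wear - 3·Load + 5  [with Wear=6, Load=1]  = -10.
Change = -6 − (-10) = 4.

4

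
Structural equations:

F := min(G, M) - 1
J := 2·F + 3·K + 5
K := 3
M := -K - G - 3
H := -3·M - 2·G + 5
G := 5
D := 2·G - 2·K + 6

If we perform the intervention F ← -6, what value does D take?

10

The intervention breaks the incoming arrows to F: F := min(G, M) - 1 no longer applies, and F = -6.
No directed path runs from F to D, so D keeps its natural value.
D = 2·G - 2·K + 6  [with G=5, K=3]  = 10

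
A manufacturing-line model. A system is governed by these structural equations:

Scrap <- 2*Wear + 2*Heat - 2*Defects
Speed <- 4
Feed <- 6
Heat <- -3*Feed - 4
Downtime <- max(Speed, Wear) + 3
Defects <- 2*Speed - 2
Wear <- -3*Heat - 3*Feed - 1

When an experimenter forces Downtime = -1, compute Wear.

47

Under do(Downtime=-1), the mechanism Downtime <- max(Speed, Wear) + 3 is discarded; Downtime is fixed at -1.
Since Wear is not a descendant of the intervened variable, it is unaffected.
Heat = -3*Feed - 4  [with Feed=6]  = -22
Wear = -3*Heat - 3*Feed - 1  [with Heat=-22, Feed=6]  = 47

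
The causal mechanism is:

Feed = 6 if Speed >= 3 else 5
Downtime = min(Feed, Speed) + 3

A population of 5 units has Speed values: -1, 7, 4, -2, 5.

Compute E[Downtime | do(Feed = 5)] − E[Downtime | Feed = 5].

3.7

Under do(Feed=5), Feed's equation is replaced by Feed=5 for every unit. Per-unit Downtime: 2, 8, 7, 1, 8. Mean = 5.2.
Observing Feed=5 restricts to units where Feed's equation naturally yields 5: Speed ∈ {-1, -2}. In that subpopulation Downtime = 2, 1, mean 1.5.
Difference = 5.2 − 1.5 = 3.7.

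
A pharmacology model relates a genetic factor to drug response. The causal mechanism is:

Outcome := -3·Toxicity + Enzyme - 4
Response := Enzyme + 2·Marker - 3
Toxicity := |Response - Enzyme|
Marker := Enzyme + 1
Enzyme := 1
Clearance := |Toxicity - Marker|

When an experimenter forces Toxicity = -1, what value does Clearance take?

Intervening sets Toxicity = -1 and removes its equation (Toxicity := |Response - Enzyme|).
Marker = Enzyme + 1  [with Enzyme=1]  = 2
Clearance = |Toxicity - Marker|  [with Toxicity=-1, Marker=2]  = 3

3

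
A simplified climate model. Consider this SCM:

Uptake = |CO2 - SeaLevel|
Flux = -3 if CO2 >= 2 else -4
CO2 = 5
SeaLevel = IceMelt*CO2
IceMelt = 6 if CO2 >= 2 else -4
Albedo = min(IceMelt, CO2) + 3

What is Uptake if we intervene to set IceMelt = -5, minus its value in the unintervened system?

Under do(IceMelt=-5), the mechanism IceMelt = 6 if CO2 >= 2 else -4 is discarded; IceMelt is fixed at -5.
SeaLevel = IceMelt*CO2  [with IceMelt=-5, CO2=5]  = -25
Uptake = |CO2 - SeaLevel|  [with CO2=5, SeaLevel=-25]  = 30
Without intervention: IceMelt = 6 if CO2 >= 2 else -4  [with CO2=5]  = 6; SeaLevel = IceMelt*CO2  [with IceMelt=6, CO2=5]  = 30; Uptake = |CO2 - SeaLevel|  [with CO2=5, SeaLevel=30]  = 25.
Change = 30 − 25 = 5.

5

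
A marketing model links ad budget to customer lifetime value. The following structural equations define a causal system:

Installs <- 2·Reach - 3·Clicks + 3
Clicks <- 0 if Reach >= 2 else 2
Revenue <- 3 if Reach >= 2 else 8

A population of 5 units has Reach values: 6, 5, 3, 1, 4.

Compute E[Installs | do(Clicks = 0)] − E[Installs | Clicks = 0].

The intervention sets Clicks=0 in all 5 units regardless of Reach. Recomputing Installs per unit gives 15, 13, 9, 5, 11; average 10.6.
Conditioning on Clicks=0 selects the 4 unit(s) with Reach ∈ {6, 5, 3, 4}. Their Installs values: 15, 13, 9, 11. Mean = 12.
Difference = 10.6 − 12 = -1.4.

-1.4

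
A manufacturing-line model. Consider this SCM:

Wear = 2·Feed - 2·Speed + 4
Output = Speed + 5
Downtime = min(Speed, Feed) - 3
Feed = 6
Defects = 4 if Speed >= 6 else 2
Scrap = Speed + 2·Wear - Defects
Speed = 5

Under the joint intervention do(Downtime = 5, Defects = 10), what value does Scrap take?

Under do(Downtime = 5, Defects = 10), each intervened variable's structural equation is replaced by its fixed value.
Wear = 2·Feed - 2·Speed + 4  [with Feed=6, Speed=5]  = 6
Scrap = Speed + 2·Wear - Defects  [with Speed=5, Wear=6, Defects=10]  = 7

7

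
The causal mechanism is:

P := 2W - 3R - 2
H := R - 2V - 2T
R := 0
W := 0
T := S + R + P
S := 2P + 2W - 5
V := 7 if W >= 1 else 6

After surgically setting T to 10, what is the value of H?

-32

Under do(T=10), the mechanism T := S + R + P is discarded; T is fixed at 10.
V = 7 if W >= 1 else 6  [with W=0]  = 6
H = R - 2V - 2T  [with R=0, V=6, T=10]  = -32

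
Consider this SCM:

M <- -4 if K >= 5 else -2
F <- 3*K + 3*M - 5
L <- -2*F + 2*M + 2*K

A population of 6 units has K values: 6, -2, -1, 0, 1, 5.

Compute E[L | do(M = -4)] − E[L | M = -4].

16

The intervention sets M=-4 in all 6 units regardless of K. Recomputing L per unit gives 2, 34, 30, 26, 22, 6; average 20.
Conditioning on M=-4 selects the 2 unit(s) with K ∈ {6, 5}. Their L values: 2, 6. Mean = 4.
Difference = 20 − 4 = 16.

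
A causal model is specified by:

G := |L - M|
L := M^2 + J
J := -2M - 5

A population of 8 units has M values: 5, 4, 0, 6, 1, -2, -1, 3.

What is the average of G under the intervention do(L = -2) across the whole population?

do(L=-2) breaks L's dependence on M. With L=-2 fixed, G across the units is 7, 6, 2, 8, 3, 0, 1, 5, mean 4.

4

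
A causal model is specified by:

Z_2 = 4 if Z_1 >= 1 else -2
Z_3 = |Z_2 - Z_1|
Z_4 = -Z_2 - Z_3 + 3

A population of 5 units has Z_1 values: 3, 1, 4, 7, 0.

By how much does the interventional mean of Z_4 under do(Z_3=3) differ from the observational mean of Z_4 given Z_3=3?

Under do(Z_3=3), Z_3's equation is replaced by Z_3=3 for every unit. Per-unit Z_4: -4, -4, -4, -4, 2. Mean = -2.8.
E[Z_4|Z_3=3] averages over only the 2 units with Z_3=3 (Z_1 = 1, 7): Z_4 = -4, -4, mean -4.
Difference = -2.8 − (-4) = 1.2.

1.2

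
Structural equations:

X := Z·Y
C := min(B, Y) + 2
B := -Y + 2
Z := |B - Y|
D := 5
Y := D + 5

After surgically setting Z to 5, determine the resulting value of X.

50

Under do(Z=5), the mechanism Z := |B - Y| is discarded; Z is fixed at 5.
Y = D + 5  [with D=5]  = 10
X = Z·Y  [with Z=5, Y=10]  = 50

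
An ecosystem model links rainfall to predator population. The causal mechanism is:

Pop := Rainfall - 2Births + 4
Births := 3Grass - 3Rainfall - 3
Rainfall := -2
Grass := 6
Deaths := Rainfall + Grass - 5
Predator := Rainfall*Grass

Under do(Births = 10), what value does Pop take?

-18

Under do(Births=10), the mechanism Births := 3Grass - 3Rainfall - 3 is discarded; Births is fixed at 10.
Pop = Rainfall - 2Births + 4  [with Rainfall=-2, Births=10]  = -18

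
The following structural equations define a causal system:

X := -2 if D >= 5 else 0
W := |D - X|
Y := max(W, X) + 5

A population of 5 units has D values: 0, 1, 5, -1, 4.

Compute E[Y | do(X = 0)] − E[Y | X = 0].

0.7

Every unit gets X=0 under the intervention. Y values become 5, 6, 10, 6, 9; E[Y|do(X=0)] = 7.2.
Conditioning on X=0 selects the 4 unit(s) with D ∈ {0, 1, -1, 4}. Their Y values: 5, 6, 6, 9. Mean = 6.5.
Difference = 7.2 − 6.5 = 0.7.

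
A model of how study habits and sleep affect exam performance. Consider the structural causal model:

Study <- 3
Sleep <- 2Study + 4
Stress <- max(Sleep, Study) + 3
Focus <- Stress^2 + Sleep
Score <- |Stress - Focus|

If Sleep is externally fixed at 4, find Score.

46

do(Sleep=4) replaces the equation Sleep <- 2Study + 4 with the constant Sleep = 4.
Stress = max(Sleep, Study) + 3  [with Sleep=4, Study=3]  = 7
Focus = Stress^2 + Sleep  [with Stress=7, Sleep=4]  = 53
Score = |Stress - Focus|  [with Stress=7, Focus=53]  = 46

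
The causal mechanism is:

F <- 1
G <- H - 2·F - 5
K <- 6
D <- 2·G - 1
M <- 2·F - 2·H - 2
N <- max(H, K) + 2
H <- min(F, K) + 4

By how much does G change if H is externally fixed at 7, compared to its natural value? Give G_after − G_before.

The intervention breaks the incoming arrows to H: H <- min(F, K) + 4 no longer applies, and H = 7.
G = H - 2·F - 5  [with H=7, F=1]  = 0
Without intervention: H = min(F, K) + 4  [with F=1, K=6]  = 5; G = H - 2·F - 5  [with H=5, F=1]  = -2.
Change = 0 − (-2) = 2.

2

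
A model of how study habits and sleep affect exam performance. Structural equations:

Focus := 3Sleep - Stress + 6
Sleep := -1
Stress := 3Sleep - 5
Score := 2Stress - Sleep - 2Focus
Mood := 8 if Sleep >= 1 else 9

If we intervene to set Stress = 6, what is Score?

Under do(Stress=6), the mechanism Stress := 3Sleep - 5 is discarded; Stress is fixed at 6.
Focus = 3Sleep - Stress + 6  [with Sleep=-1, Stress=6]  = -3
Score = 2Stress - Sleep - 2Focus  [with Stress=6, Sleep=-1, Focus=-3]  = 19

19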